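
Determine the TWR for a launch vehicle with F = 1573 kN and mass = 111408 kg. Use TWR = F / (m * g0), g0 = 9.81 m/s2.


TWR = 1573000 / (111408 * 9.81) = 1.44

1.44


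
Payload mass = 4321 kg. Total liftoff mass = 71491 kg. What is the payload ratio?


PR = 4321 / 71491 = 0.0604

0.0604


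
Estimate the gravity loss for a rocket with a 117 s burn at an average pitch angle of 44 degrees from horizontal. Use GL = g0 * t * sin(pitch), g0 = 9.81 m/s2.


GL = 9.81 * 117 * sin(44 deg) = 797 m/s

797 m/s


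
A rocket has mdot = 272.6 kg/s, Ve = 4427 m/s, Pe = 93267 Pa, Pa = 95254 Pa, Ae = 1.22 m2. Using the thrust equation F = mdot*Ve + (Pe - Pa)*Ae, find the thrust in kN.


F = 272.6 * 4427 + (93267 - 95254) * 1.22 = 1.2044e+06 N = 1204.4 kN

1204.4 kN


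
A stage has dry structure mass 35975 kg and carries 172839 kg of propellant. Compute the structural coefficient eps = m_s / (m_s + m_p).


eps = 35975 / (35975 + 172839) = 0.1723

0.1723


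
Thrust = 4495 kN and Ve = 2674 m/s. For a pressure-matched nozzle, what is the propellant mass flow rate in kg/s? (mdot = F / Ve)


mdot = F / Ve = 4495000 / 2674 = 1681.0 kg/s

1681.0 kg/s


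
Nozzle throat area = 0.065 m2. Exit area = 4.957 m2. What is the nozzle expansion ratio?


AR = 4.957 / 0.065 = 76.3

76.3


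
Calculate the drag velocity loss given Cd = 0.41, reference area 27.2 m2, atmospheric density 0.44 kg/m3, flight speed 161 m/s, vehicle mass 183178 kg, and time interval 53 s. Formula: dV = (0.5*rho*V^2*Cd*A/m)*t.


D = 0.5 * 0.44 * 161^2 * 0.41 * 27.2 = 63595.62 N
a = 63595.62 / 183178 = 0.3472 m/s2
dV = 0.3472 * 53 = 18.4 m/s

18.4 m/s


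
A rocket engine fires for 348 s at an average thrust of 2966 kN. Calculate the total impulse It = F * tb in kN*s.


It = 2966 * 348 = 1032168 kN*s

1032168 kN*s


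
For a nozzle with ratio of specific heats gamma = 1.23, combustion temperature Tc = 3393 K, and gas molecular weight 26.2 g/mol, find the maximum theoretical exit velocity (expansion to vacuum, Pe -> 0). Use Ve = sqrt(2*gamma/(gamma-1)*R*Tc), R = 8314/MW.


R = 8314 / 26.2 = 317.33 J/(kg.K)
Ve = sqrt(2 * 1.23 / (1.23 - 1) * 317.33 * 3393) = 3394 m/s

3394 m/s


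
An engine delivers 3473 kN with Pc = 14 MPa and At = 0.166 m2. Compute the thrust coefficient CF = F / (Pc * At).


CF = 3473000 / (14e6 * 0.166) = 1.49

1.49


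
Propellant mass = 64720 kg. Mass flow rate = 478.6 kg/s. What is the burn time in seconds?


tb = 64720 / 478.6 = 135.2 s

135.2 s


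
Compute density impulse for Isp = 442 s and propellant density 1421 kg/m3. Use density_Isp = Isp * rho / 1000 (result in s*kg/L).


rho*Isp = 442 * 1421 / 1000 = 628 s*kg/L

628 s*kg/L


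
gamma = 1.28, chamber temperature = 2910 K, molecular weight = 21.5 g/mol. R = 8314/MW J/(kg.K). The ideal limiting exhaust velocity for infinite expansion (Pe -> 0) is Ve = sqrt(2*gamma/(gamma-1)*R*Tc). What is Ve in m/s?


R = 8314 / 21.5 = 386.7 J/(kg.K)
Ve = sqrt(2 * 1.28 / (1.28 - 1) * 386.7 * 2910) = 3208 m/s

3208 m/s


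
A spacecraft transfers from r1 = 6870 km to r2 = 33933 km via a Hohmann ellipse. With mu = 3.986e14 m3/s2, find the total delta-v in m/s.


V1 = sqrt(mu/r1) = 7617.11 m/s
dV1 = V1*(sqrt(2*r2/(r1+r2)) - 1) = 2206.48 m/s
V2 = sqrt(mu/r2) = 3427.34 m/s
dV2 = V2*(1 - sqrt(2*r1/(r1+r2))) = 1438.48 m/s
Total dV = 3645 m/s

3645 m/s


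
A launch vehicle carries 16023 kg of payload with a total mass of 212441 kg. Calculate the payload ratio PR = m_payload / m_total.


PR = 16023 / 212441 = 0.0754

0.0754


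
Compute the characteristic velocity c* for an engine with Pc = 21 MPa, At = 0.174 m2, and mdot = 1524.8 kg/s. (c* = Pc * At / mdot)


c* = 21e6 * 0.174 / 1524.8 = 2396 m/s

2396 m/s


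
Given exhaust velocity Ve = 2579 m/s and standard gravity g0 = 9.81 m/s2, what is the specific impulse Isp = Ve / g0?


Isp = Ve / g0 = 2579 / 9.81 = 262.9 s

262.9 s


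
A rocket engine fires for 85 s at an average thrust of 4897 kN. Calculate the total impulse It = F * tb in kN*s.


It = 4897 * 85 = 416245 kN*s

416245 kN*s


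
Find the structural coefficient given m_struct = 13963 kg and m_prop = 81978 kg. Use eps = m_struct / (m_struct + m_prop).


eps = 13963 / (13963 + 81978) = 0.1455

0.1455


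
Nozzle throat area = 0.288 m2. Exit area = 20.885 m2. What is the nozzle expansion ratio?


AR = 20.885 / 0.288 = 72.5

72.5


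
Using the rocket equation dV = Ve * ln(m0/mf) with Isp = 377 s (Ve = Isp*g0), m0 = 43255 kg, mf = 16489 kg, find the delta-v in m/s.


Ve = 377 * 9.81 = 3698.37 m/s
dV = 3698.37 * ln(43255/16489) = 3567 m/s

3567 m/s


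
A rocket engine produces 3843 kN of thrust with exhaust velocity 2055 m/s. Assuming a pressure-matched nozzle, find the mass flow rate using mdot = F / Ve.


mdot = F / Ve = 3843000 / 2055 = 1870.1 kg/s

1870.1 kg/s


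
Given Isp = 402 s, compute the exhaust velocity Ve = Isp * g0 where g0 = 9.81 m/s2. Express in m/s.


Ve = Isp * g0 = 402 * 9.81 = 3943.6 m/s

3943.6 m/s


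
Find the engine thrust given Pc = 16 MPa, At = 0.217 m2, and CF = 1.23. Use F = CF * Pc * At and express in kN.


F = 1.23 * 16e6 * 0.217 = 4.2706e+06 N = 4270.6 kN

4270.6 kN


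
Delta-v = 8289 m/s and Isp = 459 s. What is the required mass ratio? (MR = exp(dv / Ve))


Ve = 459 * 9.81 = 4502.79 m/s
MR = exp(8289 / 4502.79) = 6.302

6.302


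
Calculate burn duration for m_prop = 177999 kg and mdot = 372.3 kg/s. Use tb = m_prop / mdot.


tb = 177999 / 372.3 = 478.1 s

478.1 s


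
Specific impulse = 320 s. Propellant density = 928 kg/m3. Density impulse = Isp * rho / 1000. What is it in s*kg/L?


rho*Isp = 320 * 928 / 1000 = 297 s*kg/L

297 s*kg/L


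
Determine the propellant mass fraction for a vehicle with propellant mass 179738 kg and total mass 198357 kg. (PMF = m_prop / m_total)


PMF = 179738 / 198357 = 0.906

0.906


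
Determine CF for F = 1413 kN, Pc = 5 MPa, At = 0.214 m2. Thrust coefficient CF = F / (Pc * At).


CF = 1413000 / (5e6 * 0.214) = 1.32

1.32


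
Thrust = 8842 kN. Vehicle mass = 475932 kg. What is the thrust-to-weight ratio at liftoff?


TWR = 8842000 / (475932 * 9.81) = 1.89

1.89


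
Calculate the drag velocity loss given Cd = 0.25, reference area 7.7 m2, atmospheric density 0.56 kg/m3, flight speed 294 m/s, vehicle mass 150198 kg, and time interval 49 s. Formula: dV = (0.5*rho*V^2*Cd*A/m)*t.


D = 0.5 * 0.56 * 294^2 * 0.25 * 7.7 = 46589.0 N
a = 46589.0 / 150198 = 0.3102 m/s2
dV = 0.3102 * 49 = 15.2 m/s

15.2 m/s


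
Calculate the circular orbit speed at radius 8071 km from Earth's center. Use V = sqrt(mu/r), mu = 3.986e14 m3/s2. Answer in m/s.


V = sqrt(3.986e14 / 8071000) = 7028 m/s

7028 m/s


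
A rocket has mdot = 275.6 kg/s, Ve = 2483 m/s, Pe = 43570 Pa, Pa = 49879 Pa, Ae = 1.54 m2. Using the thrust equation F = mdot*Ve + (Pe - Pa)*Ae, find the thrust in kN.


F = 275.6 * 2483 + (43570 - 49879) * 1.54 = 674599.0 N = 674.6 kN

674.6 kN


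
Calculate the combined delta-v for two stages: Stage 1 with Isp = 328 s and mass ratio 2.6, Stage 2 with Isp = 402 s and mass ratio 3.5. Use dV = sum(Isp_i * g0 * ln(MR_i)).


dV1 = 328 * 9.81 * ln(2.6) = 3074.5 m/s
dV2 = 402 * 9.81 * ln(3.5) = 4940.4 m/s
Total dV = 3074.5 + 4940.4 = 8014.9 m/s ~ 8015 m/s

8015 m/s


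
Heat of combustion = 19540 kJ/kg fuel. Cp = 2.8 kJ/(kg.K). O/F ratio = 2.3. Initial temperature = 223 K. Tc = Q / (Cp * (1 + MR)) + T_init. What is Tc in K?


Tc = 19540 / (2.8 * (1 + 2.3)) + 223 = 2338 K

2338 K


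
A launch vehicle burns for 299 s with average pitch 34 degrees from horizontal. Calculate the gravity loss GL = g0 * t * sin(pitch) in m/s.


GL = 9.81 * 299 * sin(34 deg) = 1640 m/s

1640 m/s


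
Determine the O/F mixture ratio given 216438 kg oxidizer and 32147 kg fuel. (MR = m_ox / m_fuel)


MR = 216438 / 32147 = 6.73

6.73


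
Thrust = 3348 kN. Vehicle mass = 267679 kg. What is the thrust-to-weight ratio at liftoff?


TWR = 3348000 / (267679 * 9.81) = 1.27

1.27


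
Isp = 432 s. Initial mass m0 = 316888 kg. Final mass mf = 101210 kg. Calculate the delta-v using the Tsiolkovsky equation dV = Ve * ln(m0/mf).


Ve = 432 * 9.81 = 4237.92 m/s
dV = 4237.92 * ln(316888/101210) = 4837 m/s

4837 m/s


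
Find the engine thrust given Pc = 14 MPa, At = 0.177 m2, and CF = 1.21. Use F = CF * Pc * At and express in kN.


F = 1.21 * 14e6 * 0.177 = 2.9984e+06 N = 2998.4 kN

2998.4 kN


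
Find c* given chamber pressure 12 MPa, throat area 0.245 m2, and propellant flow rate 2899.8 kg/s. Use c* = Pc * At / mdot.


c* = 12e6 * 0.245 / 2899.8 = 1014 m/s

1014 m/s


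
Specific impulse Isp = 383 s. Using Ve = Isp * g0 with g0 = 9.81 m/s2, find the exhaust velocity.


Ve = Isp * g0 = 383 * 9.81 = 3757.2 m/s

3757.2 m/s


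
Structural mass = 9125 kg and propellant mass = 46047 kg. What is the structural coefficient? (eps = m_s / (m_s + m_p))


eps = 9125 / (9125 + 46047) = 0.1654

0.1654


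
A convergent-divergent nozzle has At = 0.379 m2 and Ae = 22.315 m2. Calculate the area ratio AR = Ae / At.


AR = 22.315 / 0.379 = 58.9

58.9


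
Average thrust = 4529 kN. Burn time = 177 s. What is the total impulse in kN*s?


It = 4529 * 177 = 801633 kN*s

801633 kN*s


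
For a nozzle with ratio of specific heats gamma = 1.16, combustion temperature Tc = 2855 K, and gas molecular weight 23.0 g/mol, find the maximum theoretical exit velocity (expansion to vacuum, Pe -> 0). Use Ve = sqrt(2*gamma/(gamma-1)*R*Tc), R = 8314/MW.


R = 8314 / 23.0 = 361.48 J/(kg.K)
Ve = sqrt(2 * 1.16 / (1.16 - 1) * 361.48 * 2855) = 3868 m/s

3868 m/s


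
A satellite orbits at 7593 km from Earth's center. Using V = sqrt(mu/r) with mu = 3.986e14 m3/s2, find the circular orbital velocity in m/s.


V = sqrt(3.986e14 / 7593000) = 7245 m/s

7245 m/s


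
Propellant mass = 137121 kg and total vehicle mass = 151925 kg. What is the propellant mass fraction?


PMF = 137121 / 151925 = 0.903

0.903


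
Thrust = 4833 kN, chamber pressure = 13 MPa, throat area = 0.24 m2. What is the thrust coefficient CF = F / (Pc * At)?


CF = 4833000 / (13e6 * 0.24) = 1.55

1.55


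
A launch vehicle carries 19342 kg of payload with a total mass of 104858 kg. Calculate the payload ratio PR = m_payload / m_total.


PR = 19342 / 104858 = 0.1845

0.1845


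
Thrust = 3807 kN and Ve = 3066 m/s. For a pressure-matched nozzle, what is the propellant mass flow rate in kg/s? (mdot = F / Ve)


mdot = F / Ve = 3807000 / 3066 = 1241.7 kg/s

1241.7 kg/s


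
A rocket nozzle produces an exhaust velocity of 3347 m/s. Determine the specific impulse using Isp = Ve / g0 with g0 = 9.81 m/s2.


Isp = Ve / g0 = 3347 / 9.81 = 341.2 s

341.2 s


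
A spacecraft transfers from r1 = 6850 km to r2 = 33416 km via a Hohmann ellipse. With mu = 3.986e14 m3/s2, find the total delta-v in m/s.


V1 = sqrt(mu/r1) = 7628.22 m/s
dV1 = V1*(sqrt(2*r2/(r1+r2)) - 1) = 2199.35 m/s
V2 = sqrt(mu/r2) = 3453.75 m/s
dV2 = V2*(1 - sqrt(2*r1/(r1+r2))) = 1439.18 m/s
Total dV = 3639 m/s

3639 m/s


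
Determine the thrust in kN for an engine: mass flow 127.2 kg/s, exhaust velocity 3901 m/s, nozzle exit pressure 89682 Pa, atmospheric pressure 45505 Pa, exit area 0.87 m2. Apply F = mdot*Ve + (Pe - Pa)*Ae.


F = 127.2 * 3901 + (89682 - 45505) * 0.87 = 534641.0 N = 534.6 kN

534.6 kN


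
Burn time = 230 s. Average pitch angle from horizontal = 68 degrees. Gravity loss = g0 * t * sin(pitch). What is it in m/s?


GL = 9.81 * 230 * sin(68 deg) = 2092 m/s

2092 m/s


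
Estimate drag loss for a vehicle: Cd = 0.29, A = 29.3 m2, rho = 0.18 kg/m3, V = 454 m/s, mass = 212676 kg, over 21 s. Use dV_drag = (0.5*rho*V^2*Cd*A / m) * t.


D = 0.5 * 0.18 * 454^2 * 0.29 * 29.3 = 157623.09 N
a = 157623.09 / 212676 = 0.7411 m/s2
dV = 0.7411 * 21 = 15.6 m/s

15.6 m/s


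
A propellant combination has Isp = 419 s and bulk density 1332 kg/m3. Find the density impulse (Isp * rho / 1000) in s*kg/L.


rho*Isp = 419 * 1332 / 1000 = 558 s*kg/L

558 s*kg/L


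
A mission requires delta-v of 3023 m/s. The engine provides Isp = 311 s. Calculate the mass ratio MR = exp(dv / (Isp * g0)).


Ve = 311 * 9.81 = 3050.91 m/s
MR = exp(3023 / 3050.91) = 2.694

2.694


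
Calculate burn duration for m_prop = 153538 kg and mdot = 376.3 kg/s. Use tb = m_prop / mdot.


tb = 153538 / 376.3 = 408.0 s

408.0 s


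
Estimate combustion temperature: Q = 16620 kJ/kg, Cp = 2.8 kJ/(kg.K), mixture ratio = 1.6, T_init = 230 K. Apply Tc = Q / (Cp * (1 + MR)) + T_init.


Tc = 16620 / (2.8 * (1 + 1.6)) + 230 = 2513 K

2513 K


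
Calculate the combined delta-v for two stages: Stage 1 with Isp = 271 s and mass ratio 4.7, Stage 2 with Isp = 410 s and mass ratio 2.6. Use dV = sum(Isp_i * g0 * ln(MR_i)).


dV1 = 271 * 9.81 * ln(4.7) = 4114.2 m/s
dV2 = 410 * 9.81 * ln(2.6) = 3843.2 m/s
Total dV = 4114.2 + 3843.2 = 7957.4 m/s ~ 7957 m/s

7957 m/s


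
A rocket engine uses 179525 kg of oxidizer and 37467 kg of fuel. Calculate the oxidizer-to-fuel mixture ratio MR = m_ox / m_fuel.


MR = 179525 / 37467 = 4.79

4.79


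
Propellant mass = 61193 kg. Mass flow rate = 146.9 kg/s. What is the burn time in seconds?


tb = 61193 / 146.9 = 416.6 s

416.6 s


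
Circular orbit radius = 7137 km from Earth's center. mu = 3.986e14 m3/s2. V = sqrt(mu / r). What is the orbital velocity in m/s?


V = sqrt(3.986e14 / 7137000) = 7473 m/s

7473 m/s


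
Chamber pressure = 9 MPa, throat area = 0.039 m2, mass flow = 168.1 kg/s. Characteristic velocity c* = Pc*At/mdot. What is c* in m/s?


c* = 9e6 * 0.039 / 168.1 = 2088 m/s

2088 m/s


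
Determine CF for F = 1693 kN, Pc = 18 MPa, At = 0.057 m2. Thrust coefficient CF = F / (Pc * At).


CF = 1693000 / (18e6 * 0.057) = 1.65

1.65


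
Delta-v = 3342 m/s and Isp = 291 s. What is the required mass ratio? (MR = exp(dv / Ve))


Ve = 291 * 9.81 = 2854.71 m/s
MR = exp(3342 / 2854.71) = 3.224

3.224


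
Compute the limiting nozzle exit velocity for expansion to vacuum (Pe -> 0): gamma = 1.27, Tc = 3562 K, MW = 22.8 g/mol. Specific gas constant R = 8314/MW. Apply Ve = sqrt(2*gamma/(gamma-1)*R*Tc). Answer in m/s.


R = 8314 / 22.8 = 364.65 J/(kg.K)
Ve = sqrt(2 * 1.27 / (1.27 - 1) * 364.65 * 3562) = 3496 m/s

3496 m/s


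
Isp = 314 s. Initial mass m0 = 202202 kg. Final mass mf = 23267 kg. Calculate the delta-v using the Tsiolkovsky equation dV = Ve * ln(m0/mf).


Ve = 314 * 9.81 = 3080.34 m/s
dV = 3080.34 * ln(202202/23267) = 6660 m/s

6660 m/s


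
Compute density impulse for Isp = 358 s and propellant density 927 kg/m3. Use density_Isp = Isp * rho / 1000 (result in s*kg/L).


rho*Isp = 358 * 927 / 1000 = 332 s*kg/L

332 s*kg/L


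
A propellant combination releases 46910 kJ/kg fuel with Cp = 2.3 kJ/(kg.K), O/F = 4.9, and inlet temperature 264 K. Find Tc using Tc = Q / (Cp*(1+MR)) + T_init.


Tc = 46910 / (2.3 * (1 + 4.9)) + 264 = 3721 K

3721 K


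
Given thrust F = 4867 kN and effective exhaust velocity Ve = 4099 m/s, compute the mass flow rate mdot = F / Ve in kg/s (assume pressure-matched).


mdot = F / Ve = 4867000 / 4099 = 1187.4 kg/s

1187.4 kg/s


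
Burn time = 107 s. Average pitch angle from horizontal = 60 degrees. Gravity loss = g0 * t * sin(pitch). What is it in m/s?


GL = 9.81 * 107 * sin(60 deg) = 909 m/s

909 m/s


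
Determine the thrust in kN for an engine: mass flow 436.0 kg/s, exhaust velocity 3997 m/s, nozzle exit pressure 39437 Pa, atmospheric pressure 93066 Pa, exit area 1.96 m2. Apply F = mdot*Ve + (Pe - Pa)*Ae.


F = 436.0 * 3997 + (39437 - 93066) * 1.96 = 1.6376e+06 N = 1637.6 kN

1637.6 kN


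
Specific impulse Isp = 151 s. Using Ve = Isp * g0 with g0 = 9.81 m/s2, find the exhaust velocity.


Ve = Isp * g0 = 151 * 9.81 = 1481.3 m/s

1481.3 m/s


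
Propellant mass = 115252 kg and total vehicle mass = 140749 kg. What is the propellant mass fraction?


PMF = 115252 / 140749 = 0.819

0.819


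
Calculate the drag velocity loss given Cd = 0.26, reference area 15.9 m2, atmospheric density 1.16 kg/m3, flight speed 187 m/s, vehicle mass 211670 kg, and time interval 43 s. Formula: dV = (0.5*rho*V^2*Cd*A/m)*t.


D = 0.5 * 1.16 * 187^2 * 0.26 * 15.9 = 83845.87 N
a = 83845.87 / 211670 = 0.3961 m/s2
dV = 0.3961 * 43 = 17.0 m/s

17.0 m/s


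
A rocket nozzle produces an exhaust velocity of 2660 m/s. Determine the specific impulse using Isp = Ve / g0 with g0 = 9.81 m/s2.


Isp = Ve / g0 = 2660 / 9.81 = 271.2 s

271.2 s


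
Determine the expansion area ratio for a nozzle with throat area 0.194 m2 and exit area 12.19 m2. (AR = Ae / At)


AR = 12.19 / 0.194 = 62.8

62.8


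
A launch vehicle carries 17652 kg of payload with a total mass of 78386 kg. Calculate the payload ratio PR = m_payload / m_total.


PR = 17652 / 78386 = 0.2252

0.2252


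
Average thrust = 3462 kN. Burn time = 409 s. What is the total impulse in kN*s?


It = 3462 * 409 = 1415958 kN*s

1415958 kN*s


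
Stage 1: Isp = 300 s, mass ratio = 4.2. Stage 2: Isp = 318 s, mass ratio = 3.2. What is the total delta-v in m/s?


dV1 = 300 * 9.81 * ln(4.2) = 4223.5 m/s
dV2 = 318 * 9.81 * ln(3.2) = 3628.5 m/s
Total dV = 4223.5 + 3628.5 = 7852.0 m/s ~ 7852 m/s

7852 m/s


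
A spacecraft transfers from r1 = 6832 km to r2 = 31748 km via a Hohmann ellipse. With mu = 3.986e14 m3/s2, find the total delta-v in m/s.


V1 = sqrt(mu/r1) = 7638.26 m/s
dV1 = V1*(sqrt(2*r2/(r1+r2)) - 1) = 2160.85 m/s
V2 = sqrt(mu/r2) = 3543.32 m/s
dV2 = V2*(1 - sqrt(2*r1/(r1+r2))) = 1434.6 m/s
Total dV = 3595 m/s

3595 m/s


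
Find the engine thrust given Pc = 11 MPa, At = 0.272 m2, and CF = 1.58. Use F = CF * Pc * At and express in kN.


F = 1.58 * 11e6 * 0.272 = 4.7274e+06 N = 4727.4 kN

4727.4 kN


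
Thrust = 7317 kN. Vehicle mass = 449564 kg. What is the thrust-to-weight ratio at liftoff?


TWR = 7317000 / (449564 * 9.81) = 1.66

1.66


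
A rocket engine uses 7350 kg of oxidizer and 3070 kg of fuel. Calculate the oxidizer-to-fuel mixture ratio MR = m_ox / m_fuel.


MR = 7350 / 3070 = 2.39

2.39


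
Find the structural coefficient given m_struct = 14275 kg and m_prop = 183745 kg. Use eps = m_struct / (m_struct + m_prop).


eps = 14275 / (14275 + 183745) = 0.0721

0.0721


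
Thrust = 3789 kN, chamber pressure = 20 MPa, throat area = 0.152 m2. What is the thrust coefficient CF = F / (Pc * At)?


CF = 3789000 / (20e6 * 0.152) = 1.25

1.25


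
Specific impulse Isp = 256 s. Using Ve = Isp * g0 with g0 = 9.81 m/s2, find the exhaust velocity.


Ve = Isp * g0 = 256 * 9.81 = 2511.4 m/s

2511.4 m/s


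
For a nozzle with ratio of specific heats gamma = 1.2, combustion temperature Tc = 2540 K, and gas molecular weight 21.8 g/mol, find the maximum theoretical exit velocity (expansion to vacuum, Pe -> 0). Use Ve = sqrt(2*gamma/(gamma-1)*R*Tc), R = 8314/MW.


R = 8314 / 21.8 = 381.38 J/(kg.K)
Ve = sqrt(2 * 1.2 / (1.2 - 1) * 381.38 * 2540) = 3409 m/s

3409 m/s


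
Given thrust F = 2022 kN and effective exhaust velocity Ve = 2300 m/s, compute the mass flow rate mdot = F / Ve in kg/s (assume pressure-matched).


mdot = F / Ve = 2022000 / 2300 = 879.1 kg/s

879.1 kg/s


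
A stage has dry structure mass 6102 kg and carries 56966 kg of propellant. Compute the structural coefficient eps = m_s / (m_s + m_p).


eps = 6102 / (6102 + 56966) = 0.0968

0.0968


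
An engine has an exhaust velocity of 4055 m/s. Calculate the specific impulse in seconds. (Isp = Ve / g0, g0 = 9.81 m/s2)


Isp = Ve / g0 = 4055 / 9.81 = 413.4 s

413.4 s


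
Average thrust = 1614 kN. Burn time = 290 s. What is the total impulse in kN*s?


It = 1614 * 290 = 468060 kN*s

468060 kN*s


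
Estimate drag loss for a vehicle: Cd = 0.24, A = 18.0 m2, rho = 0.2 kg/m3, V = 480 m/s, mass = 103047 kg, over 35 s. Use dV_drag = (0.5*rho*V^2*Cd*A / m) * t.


D = 0.5 * 0.2 * 480^2 * 0.24 * 18.0 = 99532.8 N
a = 99532.8 / 103047 = 0.9659 m/s2
dV = 0.9659 * 35 = 33.8 m/s

33.8 m/s


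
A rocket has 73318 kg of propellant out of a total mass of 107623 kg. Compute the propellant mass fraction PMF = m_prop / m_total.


PMF = 73318 / 107623 = 0.681

0.681


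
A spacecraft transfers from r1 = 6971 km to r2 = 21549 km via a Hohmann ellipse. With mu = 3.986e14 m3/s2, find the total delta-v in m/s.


V1 = sqrt(mu/r1) = 7561.73 m/s
dV1 = V1*(sqrt(2*r2/(r1+r2)) - 1) = 1733.82 m/s
V2 = sqrt(mu/r2) = 4300.86 m/s
dV2 = V2*(1 - sqrt(2*r1/(r1+r2))) = 1293.79 m/s
Total dV = 3028 m/s

3028 m/s


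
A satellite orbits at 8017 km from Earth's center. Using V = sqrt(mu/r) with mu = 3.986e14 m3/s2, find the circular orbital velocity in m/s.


V = sqrt(3.986e14 / 8017000) = 7051 m/s

7051 m/s


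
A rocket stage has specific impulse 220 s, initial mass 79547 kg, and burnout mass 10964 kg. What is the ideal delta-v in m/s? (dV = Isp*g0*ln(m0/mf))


Ve = 220 * 9.81 = 2158.2 m/s
dV = 2158.2 * ln(79547/10964) = 4277 m/s

4277 m/s


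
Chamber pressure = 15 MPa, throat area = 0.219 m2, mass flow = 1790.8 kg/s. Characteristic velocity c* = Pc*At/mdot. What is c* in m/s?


c* = 15e6 * 0.219 / 1790.8 = 1834 m/s

1834 m/s


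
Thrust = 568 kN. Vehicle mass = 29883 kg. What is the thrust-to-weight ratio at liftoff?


TWR = 568000 / (29883 * 9.81) = 1.94

1.94


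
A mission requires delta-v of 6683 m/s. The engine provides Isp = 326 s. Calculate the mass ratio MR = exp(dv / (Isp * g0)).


Ve = 326 * 9.81 = 3198.06 m/s
MR = exp(6683 / 3198.06) = 8.083

8.083


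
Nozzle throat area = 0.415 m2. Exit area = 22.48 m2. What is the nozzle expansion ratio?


AR = 22.48 / 0.415 = 54.2

54.2


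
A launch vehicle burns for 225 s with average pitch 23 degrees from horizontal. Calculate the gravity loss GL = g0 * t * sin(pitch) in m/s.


GL = 9.81 * 225 * sin(23 deg) = 862 m/s

862 m/s


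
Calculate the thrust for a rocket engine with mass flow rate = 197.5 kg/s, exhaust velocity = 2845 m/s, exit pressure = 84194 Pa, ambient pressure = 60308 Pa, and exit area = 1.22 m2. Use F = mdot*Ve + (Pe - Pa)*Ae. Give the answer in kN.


F = 197.5 * 2845 + (84194 - 60308) * 1.22 = 591028.0 N = 591.0 kN

591.0 kN


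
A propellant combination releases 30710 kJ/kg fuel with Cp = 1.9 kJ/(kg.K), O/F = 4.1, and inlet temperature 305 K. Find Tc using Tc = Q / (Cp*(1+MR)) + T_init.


Tc = 30710 / (1.9 * (1 + 4.1)) + 305 = 3474 K

3474 K


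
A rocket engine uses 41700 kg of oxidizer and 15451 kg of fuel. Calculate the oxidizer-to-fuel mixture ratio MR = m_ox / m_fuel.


MR = 41700 / 15451 = 2.7

2.7


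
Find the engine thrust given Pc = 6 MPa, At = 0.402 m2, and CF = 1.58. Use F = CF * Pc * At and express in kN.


F = 1.58 * 6e6 * 0.402 = 3.8110e+06 N = 3811.0 kN

3811.0 kN


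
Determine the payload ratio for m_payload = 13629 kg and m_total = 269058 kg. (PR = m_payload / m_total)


PR = 13629 / 269058 = 0.0507

0.0507


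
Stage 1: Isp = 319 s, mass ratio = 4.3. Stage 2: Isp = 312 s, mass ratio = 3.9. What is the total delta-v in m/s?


dV1 = 319 * 9.81 * ln(4.3) = 4564.6 m/s
dV2 = 312 * 9.81 * ln(3.9) = 4165.6 m/s
Total dV = 4564.6 + 4165.6 = 8730.2 m/s ~ 8730 m/s

8730 m/s


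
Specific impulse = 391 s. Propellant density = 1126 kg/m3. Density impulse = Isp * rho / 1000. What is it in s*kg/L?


rho*Isp = 391 * 1126 / 1000 = 440 s*kg/L

440 s*kg/L


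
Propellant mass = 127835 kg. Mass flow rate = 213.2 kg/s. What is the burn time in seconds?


tb = 127835 / 213.2 = 599.6 s

599.6 s


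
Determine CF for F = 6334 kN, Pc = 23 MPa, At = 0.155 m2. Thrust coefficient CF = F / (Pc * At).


CF = 6334000 / (23e6 * 0.155) = 1.78

1.78


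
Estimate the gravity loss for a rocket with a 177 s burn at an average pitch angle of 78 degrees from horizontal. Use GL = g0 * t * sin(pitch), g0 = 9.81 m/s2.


GL = 9.81 * 177 * sin(78 deg) = 1698 m/s

1698 m/s


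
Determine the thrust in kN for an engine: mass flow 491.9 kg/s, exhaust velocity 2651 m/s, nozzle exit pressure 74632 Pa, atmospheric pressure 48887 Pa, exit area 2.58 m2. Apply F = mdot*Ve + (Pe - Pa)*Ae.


F = 491.9 * 2651 + (74632 - 48887) * 2.58 = 1.3704e+06 N = 1370.4 kN

1370.4 kN


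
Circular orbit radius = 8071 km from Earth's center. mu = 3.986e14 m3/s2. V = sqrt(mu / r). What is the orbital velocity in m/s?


V = sqrt(3.986e14 / 8071000) = 7028 m/s

7028 m/s


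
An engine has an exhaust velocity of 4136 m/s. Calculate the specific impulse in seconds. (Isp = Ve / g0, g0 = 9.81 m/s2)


Isp = Ve / g0 = 4136 / 9.81 = 421.6 s

421.6 s


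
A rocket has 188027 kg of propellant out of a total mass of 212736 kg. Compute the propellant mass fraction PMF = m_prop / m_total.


PMF = 188027 / 212736 = 0.884

0.884


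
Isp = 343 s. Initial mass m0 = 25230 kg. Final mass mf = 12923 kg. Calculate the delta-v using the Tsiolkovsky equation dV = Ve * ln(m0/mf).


Ve = 343 * 9.81 = 3364.83 m/s
dV = 3364.83 * ln(25230/12923) = 2251 m/s

2251 m/s


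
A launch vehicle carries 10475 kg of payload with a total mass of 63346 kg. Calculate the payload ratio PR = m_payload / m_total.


PR = 10475 / 63346 = 0.1654

0.1654


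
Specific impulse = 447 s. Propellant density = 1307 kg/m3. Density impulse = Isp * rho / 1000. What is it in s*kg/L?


rho*Isp = 447 * 1307 / 1000 = 584 s*kg/L

584 s*kg/L


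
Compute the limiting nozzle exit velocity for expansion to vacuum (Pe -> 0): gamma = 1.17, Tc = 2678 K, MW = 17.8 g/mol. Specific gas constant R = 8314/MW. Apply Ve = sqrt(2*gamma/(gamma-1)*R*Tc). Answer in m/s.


R = 8314 / 17.8 = 467.08 J/(kg.K)
Ve = sqrt(2 * 1.17 / (1.17 - 1) * 467.08 * 2678) = 4149 m/s

4149 m/s


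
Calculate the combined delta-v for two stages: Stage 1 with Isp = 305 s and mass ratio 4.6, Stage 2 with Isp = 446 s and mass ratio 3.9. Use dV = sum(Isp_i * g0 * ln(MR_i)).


dV1 = 305 * 9.81 * ln(4.6) = 4566.0 m/s
dV2 = 446 * 9.81 * ln(3.9) = 5954.6 m/s
Total dV = 4566.0 + 5954.6 = 10520.6 m/s ~ 10521 m/s

10521 m/s


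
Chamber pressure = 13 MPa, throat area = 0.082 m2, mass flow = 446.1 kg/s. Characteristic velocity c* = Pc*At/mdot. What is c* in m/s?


c* = 13e6 * 0.082 / 446.1 = 2390 m/s

2390 m/s


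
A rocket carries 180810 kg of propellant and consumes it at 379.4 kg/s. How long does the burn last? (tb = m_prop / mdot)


tb = 180810 / 379.4 = 476.6 s

476.6 s


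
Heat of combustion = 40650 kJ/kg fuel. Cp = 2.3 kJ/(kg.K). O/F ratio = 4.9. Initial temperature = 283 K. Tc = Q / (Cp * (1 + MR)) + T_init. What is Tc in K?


Tc = 40650 / (2.3 * (1 + 4.9)) + 283 = 3279 K

3279 K


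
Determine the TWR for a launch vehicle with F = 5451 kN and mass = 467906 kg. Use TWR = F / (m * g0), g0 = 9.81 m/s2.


TWR = 5451000 / (467906 * 9.81) = 1.19

1.19


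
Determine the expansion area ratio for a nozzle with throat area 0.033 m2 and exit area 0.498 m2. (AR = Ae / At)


AR = 0.498 / 0.033 = 15.1

15.1


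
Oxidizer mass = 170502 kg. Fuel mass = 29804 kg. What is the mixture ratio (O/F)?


MR = 170502 / 29804 = 5.72

5.72


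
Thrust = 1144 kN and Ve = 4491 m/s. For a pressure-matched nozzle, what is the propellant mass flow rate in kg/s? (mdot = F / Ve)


mdot = F / Ve = 1144000 / 4491 = 254.7 kg/s

254.7 kg/s


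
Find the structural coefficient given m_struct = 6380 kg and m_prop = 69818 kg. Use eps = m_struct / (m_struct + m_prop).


eps = 6380 / (6380 + 69818) = 0.0837

0.0837


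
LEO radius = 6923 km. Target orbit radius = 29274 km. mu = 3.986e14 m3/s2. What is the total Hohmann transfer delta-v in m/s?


V1 = sqrt(mu/r1) = 7587.9 m/s
dV1 = V1*(sqrt(2*r2/(r1+r2)) - 1) = 2062.41 m/s
V2 = sqrt(mu/r2) = 3690.01 m/s
dV2 = V2*(1 - sqrt(2*r1/(r1+r2))) = 1407.81 m/s
Total dV = 3470 m/s

3470 m/s


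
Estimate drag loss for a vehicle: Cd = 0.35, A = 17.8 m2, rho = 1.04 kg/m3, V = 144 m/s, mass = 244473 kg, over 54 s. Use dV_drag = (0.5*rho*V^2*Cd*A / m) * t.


D = 0.5 * 1.04 * 144^2 * 0.35 * 17.8 = 67176.35 N
a = 67176.35 / 244473 = 0.2748 m/s2
dV = 0.2748 * 54 = 14.8 m/s

14.8 m/s


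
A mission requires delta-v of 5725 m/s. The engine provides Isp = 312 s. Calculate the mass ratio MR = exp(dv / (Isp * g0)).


Ve = 312 * 9.81 = 3060.72 m/s
MR = exp(5725 / 3060.72) = 6.491

6.491


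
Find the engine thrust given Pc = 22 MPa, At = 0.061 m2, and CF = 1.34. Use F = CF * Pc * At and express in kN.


F = 1.34 * 22e6 * 0.061 = 1.7983e+06 N = 1798.3 kN

1798.3 kN


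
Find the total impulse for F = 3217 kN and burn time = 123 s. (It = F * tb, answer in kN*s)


It = 3217 * 123 = 395691 kN*s

395691 kN*s


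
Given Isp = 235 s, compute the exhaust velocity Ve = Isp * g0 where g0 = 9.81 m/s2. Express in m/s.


Ve = Isp * g0 = 235 * 9.81 = 2305.3 m/s

2305.3 m/s


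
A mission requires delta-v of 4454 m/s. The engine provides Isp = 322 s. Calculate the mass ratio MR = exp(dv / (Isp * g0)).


Ve = 322 * 9.81 = 3158.82 m/s
MR = exp(4454 / 3158.82) = 4.096

4.096


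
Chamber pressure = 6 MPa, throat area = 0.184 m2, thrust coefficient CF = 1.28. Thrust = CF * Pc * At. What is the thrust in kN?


F = 1.28 * 6e6 * 0.184 = 1.4131e+06 N = 1413.1 kN

1413.1 kN


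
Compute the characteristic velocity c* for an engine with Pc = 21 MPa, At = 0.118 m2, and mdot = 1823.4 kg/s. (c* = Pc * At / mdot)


c* = 21e6 * 0.118 / 1823.4 = 1359 m/s

1359 m/s


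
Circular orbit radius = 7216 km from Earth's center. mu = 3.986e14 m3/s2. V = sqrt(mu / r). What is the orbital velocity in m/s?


V = sqrt(3.986e14 / 7216000) = 7432 m/s

7432 m/s


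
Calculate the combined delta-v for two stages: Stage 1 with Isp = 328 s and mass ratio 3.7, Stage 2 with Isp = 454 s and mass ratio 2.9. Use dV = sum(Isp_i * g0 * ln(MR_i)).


dV1 = 328 * 9.81 * ln(3.7) = 4209.8 m/s
dV2 = 454 * 9.81 * ln(2.9) = 4741.9 m/s
Total dV = 4209.8 + 4741.9 = 8951.7 m/s ~ 8952 m/s

8952 m/s


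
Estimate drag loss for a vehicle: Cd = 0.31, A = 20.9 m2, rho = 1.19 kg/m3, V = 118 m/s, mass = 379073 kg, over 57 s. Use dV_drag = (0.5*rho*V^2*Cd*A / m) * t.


D = 0.5 * 1.19 * 118^2 * 0.31 * 20.9 = 53677.09 N
a = 53677.09 / 379073 = 0.1416 m/s2
dV = 0.1416 * 57 = 8.1 m/s

8.1 m/s


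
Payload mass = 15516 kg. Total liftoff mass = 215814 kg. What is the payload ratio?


PR = 15516 / 215814 = 0.0719

0.0719


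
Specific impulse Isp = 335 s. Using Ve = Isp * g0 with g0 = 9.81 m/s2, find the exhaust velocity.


Ve = Isp * g0 = 335 * 9.81 = 3286.4 m/s

3286.4 m/s


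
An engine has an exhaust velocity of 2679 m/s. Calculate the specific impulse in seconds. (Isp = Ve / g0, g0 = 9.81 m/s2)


Isp = Ve / g0 = 2679 / 9.81 = 273.1 s

273.1 s


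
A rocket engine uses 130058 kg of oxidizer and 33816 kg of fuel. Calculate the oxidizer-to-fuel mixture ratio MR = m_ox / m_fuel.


MR = 130058 / 33816 = 3.85

3.85


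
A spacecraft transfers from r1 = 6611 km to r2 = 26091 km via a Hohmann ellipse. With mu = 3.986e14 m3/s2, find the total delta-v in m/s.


V1 = sqrt(mu/r1) = 7764.89 m/s
dV1 = V1*(sqrt(2*r2/(r1+r2)) - 1) = 2043.74 m/s
V2 = sqrt(mu/r2) = 3908.62 m/s
dV2 = V2*(1 - sqrt(2*r1/(r1+r2))) = 1423.28 m/s
Total dV = 3467 m/s

3467 m/s


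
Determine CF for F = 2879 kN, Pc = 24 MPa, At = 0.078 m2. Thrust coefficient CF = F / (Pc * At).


CF = 2879000 / (24e6 * 0.078) = 1.54

1.54


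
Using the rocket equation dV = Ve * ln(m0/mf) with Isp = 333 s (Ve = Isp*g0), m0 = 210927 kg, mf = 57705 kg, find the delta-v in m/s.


Ve = 333 * 9.81 = 3266.73 m/s
dV = 3266.73 * ln(210927/57705) = 4234 m/s

4234 m/s


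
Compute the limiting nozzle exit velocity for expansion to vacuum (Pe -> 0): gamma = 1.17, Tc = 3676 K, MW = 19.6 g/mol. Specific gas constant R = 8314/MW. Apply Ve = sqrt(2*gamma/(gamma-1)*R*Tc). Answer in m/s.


R = 8314 / 19.6 = 424.18 J/(kg.K)
Ve = sqrt(2 * 1.17 / (1.17 - 1) * 424.18 * 3676) = 4633 m/s

4633 m/s


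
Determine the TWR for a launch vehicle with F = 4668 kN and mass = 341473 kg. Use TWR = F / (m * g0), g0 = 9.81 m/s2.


TWR = 4668000 / (341473 * 9.81) = 1.39

1.39


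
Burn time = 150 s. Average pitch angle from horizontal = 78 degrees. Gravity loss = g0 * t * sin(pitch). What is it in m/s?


GL = 9.81 * 150 * sin(78 deg) = 1439 m/s

1439 m/s


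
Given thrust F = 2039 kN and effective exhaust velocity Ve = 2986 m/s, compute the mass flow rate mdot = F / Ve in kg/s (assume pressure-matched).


mdot = F / Ve = 2039000 / 2986 = 682.9 kg/s

682.9 kg/s


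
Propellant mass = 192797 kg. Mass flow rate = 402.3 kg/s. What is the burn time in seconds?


tb = 192797 / 402.3 = 479.2 s

479.2 s


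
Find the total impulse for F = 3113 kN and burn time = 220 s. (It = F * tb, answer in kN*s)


It = 3113 * 220 = 684860 kN*s

684860 kN*s


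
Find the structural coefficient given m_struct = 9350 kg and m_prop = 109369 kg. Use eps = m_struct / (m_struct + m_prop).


eps = 9350 / (9350 + 109369) = 0.0788

0.0788


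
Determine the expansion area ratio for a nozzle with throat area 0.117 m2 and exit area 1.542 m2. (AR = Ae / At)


AR = 1.542 / 0.117 = 13.2

13.2


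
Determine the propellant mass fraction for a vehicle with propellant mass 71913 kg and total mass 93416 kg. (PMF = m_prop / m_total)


PMF = 71913 / 93416 = 0.77

0.77


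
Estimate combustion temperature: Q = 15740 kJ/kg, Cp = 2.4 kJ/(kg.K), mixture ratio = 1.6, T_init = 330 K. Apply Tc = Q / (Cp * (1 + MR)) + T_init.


Tc = 15740 / (2.4 * (1 + 1.6)) + 330 = 2852 K

2852 K


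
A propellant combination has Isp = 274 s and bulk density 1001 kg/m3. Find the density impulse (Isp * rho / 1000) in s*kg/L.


rho*Isp = 274 * 1001 / 1000 = 274 s*kg/L

274 s*kg/L


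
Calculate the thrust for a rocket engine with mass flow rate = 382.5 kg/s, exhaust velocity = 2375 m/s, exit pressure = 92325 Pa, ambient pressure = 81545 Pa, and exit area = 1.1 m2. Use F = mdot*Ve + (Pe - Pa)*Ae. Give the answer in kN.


F = 382.5 * 2375 + (92325 - 81545) * 1.1 = 920296.0 N = 920.3 kN

920.3 kN


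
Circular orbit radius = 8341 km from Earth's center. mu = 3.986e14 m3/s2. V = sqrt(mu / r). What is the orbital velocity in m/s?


V = sqrt(3.986e14 / 8341000) = 6913 m/s

6913 m/s


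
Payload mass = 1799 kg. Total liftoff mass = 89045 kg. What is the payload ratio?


PR = 1799 / 89045 = 0.0202

0.0202


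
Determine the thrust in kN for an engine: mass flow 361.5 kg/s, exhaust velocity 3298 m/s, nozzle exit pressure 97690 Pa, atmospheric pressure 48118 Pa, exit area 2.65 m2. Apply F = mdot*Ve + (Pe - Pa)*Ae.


F = 361.5 * 3298 + (97690 - 48118) * 2.65 = 1.3236e+06 N = 1323.6 kN

1323.6 kN


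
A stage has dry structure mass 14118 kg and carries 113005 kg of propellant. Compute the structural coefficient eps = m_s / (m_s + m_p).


eps = 14118 / (14118 + 113005) = 0.1111

0.1111


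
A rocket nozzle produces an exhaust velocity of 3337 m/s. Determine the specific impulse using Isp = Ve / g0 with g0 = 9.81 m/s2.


Isp = Ve / g0 = 3337 / 9.81 = 340.2 s

340.2 s


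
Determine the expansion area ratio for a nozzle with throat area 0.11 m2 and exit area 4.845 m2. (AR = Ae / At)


AR = 4.845 / 0.11 = 44.0

44.0


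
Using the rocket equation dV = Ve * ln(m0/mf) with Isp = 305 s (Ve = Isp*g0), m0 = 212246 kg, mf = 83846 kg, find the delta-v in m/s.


Ve = 305 * 9.81 = 2992.05 m/s
dV = 2992.05 * ln(212246/83846) = 2779 m/s

2779 m/s


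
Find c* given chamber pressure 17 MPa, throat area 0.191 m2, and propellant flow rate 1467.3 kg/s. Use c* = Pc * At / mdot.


c* = 17e6 * 0.191 / 1467.3 = 2213 m/s

2213 m/s


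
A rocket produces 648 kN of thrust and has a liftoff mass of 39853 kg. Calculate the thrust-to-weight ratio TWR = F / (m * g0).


TWR = 648000 / (39853 * 9.81) = 1.66

1.66


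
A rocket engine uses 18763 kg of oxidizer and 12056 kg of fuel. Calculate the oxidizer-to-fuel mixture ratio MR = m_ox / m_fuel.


MR = 18763 / 12056 = 1.56

1.56


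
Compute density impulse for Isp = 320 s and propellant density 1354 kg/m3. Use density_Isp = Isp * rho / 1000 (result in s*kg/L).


rho*Isp = 320 * 1354 / 1000 = 433 s*kg/L

433 s*kg/L


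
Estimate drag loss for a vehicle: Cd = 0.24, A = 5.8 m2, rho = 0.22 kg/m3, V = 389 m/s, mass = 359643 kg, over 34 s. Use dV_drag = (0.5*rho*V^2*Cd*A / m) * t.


D = 0.5 * 0.22 * 389^2 * 0.24 * 5.8 = 23170.27 N
a = 23170.27 / 359643 = 0.0644 m/s2
dV = 0.0644 * 34 = 2.2 m/s

2.2 m/s


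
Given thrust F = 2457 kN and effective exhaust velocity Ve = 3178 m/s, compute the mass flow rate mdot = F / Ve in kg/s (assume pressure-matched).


mdot = F / Ve = 2457000 / 3178 = 773.1 kg/s

773.1 kg/s


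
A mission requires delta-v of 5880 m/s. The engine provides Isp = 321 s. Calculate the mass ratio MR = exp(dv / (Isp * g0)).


Ve = 321 * 9.81 = 3149.01 m/s
MR = exp(5880 / 3149.01) = 6.471

6.471


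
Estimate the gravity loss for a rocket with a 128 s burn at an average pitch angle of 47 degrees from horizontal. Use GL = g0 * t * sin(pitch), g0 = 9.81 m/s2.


GL = 9.81 * 128 * sin(47 deg) = 918 m/s

918 m/s


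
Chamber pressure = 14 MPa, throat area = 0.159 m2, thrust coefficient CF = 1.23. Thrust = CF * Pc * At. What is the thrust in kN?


F = 1.23 * 14e6 * 0.159 = 2.7380e+06 N = 2738.0 kN

2738.0 kN


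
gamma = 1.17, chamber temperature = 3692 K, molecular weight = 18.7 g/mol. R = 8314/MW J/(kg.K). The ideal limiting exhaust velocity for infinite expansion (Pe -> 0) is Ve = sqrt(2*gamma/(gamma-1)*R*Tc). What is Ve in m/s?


R = 8314 / 18.7 = 444.6 J/(kg.K)
Ve = sqrt(2 * 1.17 / (1.17 - 1) * 444.6 * 3692) = 4753 m/s

4753 m/s


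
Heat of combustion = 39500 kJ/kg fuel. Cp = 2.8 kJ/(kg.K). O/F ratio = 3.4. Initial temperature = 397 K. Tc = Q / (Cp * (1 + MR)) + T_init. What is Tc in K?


Tc = 39500 / (2.8 * (1 + 3.4)) + 397 = 3603 K

3603 K


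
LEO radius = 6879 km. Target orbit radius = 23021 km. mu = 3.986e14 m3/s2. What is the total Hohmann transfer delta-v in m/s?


V1 = sqrt(mu/r1) = 7612.13 m/s
dV1 = V1*(sqrt(2*r2/(r1+r2)) - 1) = 1833.86 m/s
V2 = sqrt(mu/r2) = 4161.08 m/s
dV2 = V2*(1 - sqrt(2*r1/(r1+r2))) = 1338.49 m/s
Total dV = 3172 m/s

3172 m/s


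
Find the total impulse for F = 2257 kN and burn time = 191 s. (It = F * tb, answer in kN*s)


It = 2257 * 191 = 431087 kN*s

431087 kN*s


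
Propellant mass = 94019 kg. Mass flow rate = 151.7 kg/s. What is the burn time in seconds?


tb = 94019 / 151.7 = 619.8 s

619.8 s


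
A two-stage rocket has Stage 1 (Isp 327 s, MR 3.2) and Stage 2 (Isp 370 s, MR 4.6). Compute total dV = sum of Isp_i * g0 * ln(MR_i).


dV1 = 327 * 9.81 * ln(3.2) = 3731.2 m/s
dV2 = 370 * 9.81 * ln(4.6) = 5539.1 m/s
Total dV = 3731.2 + 5539.1 = 9270.3 m/s ~ 9270 m/s

9270 m/s


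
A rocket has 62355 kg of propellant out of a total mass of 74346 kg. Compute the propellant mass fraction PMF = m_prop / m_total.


PMF = 62355 / 74346 = 0.839

0.839


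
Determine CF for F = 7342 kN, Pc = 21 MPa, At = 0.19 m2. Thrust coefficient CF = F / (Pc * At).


CF = 7342000 / (21e6 * 0.19) = 1.84

1.84


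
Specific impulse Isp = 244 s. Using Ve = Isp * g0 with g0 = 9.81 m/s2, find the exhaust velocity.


Ve = Isp * g0 = 244 * 9.81 = 2393.6 m/s

2393.6 m/s


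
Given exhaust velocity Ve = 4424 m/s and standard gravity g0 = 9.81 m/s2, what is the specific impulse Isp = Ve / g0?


Isp = Ve / g0 = 4424 / 9.81 = 451.0 s

451.0 s


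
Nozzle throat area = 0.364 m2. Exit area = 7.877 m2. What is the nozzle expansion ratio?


AR = 7.877 / 0.364 = 21.6

21.6
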